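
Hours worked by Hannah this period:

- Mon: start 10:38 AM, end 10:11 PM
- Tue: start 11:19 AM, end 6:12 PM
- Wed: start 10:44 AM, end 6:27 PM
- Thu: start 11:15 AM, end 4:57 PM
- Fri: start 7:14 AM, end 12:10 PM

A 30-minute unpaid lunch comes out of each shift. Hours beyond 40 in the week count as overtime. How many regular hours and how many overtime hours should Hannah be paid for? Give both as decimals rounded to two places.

Mon: 10:38 AM–10:11 PM = 11 h 33 min; less 30 min break → 11 h 3 min
Tue: 11:19 AM–6:12 PM = 6 h 53 min; less 30 min break → 6 h 23 min
Wed: 10:44 AM–6:27 PM = 7 h 43 min; less 30 min break → 7 h 13 min
Thu: 11:15 AM–4:57 PM = 5 h 42 min; less 30 min break → 5 h 12 min
Fri: 7:14 AM–12:10 PM = 4 h 56 min; less 30 min break → 4 h 26 min
Total worked: 34 h 17 min = 34.28 h.
Threshold 40 h → overtime 0 h 0 min, regular 34 h 17 min.

Regular 34.28 hours, overtime 0.00 hours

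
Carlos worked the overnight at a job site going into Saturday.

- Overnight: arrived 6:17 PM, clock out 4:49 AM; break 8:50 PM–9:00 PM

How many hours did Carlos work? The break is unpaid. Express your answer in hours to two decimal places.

10.37 hours

Overnight: 6:17 PM → midnight = 5 h 43 min; midnight → 4:49 AM = 4 h 49 min; span 10 h 32 min; less 10 min break → 10 h 22 min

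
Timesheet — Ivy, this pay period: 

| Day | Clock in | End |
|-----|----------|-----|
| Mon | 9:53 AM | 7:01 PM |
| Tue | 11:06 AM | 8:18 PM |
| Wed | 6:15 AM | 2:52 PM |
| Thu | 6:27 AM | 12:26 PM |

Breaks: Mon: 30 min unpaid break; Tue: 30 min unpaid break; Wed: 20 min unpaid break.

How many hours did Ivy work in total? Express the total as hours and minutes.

31 h 36 min

Mon: 9:53 AM–7:01 PM = 9 h 8 min; less 30 min break → 8 h 38 min
Tue: 11:06 AM–8:18 PM = 9 h 12 min; less 30 min break → 8 h 42 min
Wed: 6:15 AM–2:52 PM = 8 h 37 min; less 20 min break → 8 h 17 min
Thu: 6:27 AM–12:26 PM = 5 h 59 min
Total: 8 h 38 min + 8 h 42 min + 8 h 17 min + 5 h 59 min = 31 h 36 min.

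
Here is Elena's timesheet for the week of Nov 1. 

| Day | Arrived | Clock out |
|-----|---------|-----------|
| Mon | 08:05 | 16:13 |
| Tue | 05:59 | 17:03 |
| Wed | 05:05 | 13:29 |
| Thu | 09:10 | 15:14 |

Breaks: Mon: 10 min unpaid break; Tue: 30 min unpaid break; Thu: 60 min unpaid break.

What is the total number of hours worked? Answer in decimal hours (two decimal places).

Mon: 08:05–16:13 = 8 h 8 min; less 10 min break → 7 h 58 min
Tue: 05:59–17:03 = 11 h 4 min; less 30 min break → 10 h 34 min
Wed: 05:05–13:29 = 8 h 24 min
Thu: 09:10–15:14 = 6 h 4 min; less 60 min break → 5 h 4 min
Total: 7 h 58 min + 10 h 34 min + 8 h 24 min + 5 h 4 min = 32 h 0 min.

32.00 hours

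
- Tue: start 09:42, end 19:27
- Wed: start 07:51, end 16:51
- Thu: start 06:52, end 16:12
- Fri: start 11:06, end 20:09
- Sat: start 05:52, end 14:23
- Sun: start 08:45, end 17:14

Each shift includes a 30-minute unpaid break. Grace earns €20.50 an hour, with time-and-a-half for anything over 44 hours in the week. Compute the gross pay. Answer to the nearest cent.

Tue: 09:42–19:27 = 9 h 45 min; less 30 min break → 9 h 15 min
Wed: 07:51–16:51 = 9 h 0 min; less 30 min break → 8 h 30 min
Thu: 06:52–16:12 = 9 h 20 min; less 30 min break → 8 h 50 min
Fri: 11:06–20:09 = 9 h 3 min; less 30 min break → 8 h 33 min
Sat: 05:52–14:23 = 8 h 31 min; less 30 min break → 8 h 1 min
Sun: 08:45–17:14 = 8 h 29 min; less 30 min break → 7 h 59 min
Total worked: 51 h 8 min = 3068 min.
Regular 44 h 0 min = 2640 min at €20.50/h; overtime 7 h 8 min = 428 min at €30.75/h.
Pay = (2640 × €20.50 + 428 × €30.75) ÷ 60 = €1121.35.

€1121.35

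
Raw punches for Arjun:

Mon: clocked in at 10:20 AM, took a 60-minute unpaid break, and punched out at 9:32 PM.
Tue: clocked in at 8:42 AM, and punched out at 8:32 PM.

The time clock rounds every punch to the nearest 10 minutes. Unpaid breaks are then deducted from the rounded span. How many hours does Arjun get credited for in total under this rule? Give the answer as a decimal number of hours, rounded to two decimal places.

Mon: in 10:20 AM→10:20 AM, out 9:32 PM→9:30 PM; 11 h 10 min − 60 min = 10 h 10 min
Tue: in 8:42 AM→8:40 AM, out 8:32 PM→8:30 PM; 11 h 50 min
Total credited: 22 h 0 min.

22.00 hours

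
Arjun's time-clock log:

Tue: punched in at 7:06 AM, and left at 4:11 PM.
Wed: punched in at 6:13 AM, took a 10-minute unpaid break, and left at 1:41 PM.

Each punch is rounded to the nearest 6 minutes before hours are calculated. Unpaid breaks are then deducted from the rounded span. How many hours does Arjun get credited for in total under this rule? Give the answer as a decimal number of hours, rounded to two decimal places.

Tue: in 7:06 AM→7:06 AM, out 4:11 PM→4:12 PM; 9 h 6 min
Wed: in 6:13 AM→6:12 AM, out 1:41 PM→1:42 PM; 7 h 30 min − 10 min = 7 h 20 min
Total credited: 16 h 26 min.

16.43 hours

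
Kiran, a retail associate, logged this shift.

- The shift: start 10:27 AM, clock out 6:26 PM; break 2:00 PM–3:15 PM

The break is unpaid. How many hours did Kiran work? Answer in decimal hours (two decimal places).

The shift: 10:27 AM–6:26 PM = 7 h 59 min; less 75 min break → 6 h 44 min

6.73 hours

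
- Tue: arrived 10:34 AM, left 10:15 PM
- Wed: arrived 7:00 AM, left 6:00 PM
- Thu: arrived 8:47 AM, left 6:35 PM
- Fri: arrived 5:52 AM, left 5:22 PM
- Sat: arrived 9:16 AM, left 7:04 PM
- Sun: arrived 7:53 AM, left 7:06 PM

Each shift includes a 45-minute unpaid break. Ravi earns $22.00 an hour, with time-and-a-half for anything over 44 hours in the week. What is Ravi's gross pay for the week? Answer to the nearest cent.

$1512.50

Tue: 10:34 AM–10:15 PM = 11 h 41 min; less 45 min break → 10 h 56 min
Wed: 7:00 AM–6:00 PM = 11 h 0 min; less 45 min break → 10 h 15 min
Thu: 8:47 AM–6:35 PM = 9 h 48 min; less 45 min break → 9 h 3 min
Fri: 5:52 AM–5:22 PM = 11 h 30 min; less 45 min break → 10 h 45 min
Sat: 9:16 AM–7:04 PM = 9 h 48 min; less 45 min break → 9 h 3 min
Sun: 7:53 AM–7:06 PM = 11 h 13 min; less 45 min break → 10 h 28 min
Total worked: 60 h 30 min = 3630 min.
Regular 44 h 0 min = 2640 min at $22.00/h; overtime 16 h 30 min = 990 min at $33.00/h.
Pay = (2640 × $22.00 + 990 × $33.00) ÷ 60 = $1512.50.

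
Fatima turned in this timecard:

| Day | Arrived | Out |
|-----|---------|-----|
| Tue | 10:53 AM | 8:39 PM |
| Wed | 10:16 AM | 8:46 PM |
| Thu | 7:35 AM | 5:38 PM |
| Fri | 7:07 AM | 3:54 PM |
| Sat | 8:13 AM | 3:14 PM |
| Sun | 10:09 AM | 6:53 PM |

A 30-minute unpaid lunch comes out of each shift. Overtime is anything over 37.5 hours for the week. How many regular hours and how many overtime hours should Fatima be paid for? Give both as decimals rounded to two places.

Tue: 10:53 AM–8:39 PM = 9 h 46 min; less 30 min break → 9 h 16 min
Wed: 10:16 AM–8:46 PM = 10 h 30 min; less 30 min break → 10 h 0 min
Thu: 7:35 AM–5:38 PM = 10 h 3 min; less 30 min break → 9 h 33 min
Fri: 7:07 AM–3:54 PM = 8 h 47 min; less 30 min break → 8 h 17 min
Sat: 8:13 AM–3:14 PM = 7 h 1 min; less 30 min break → 6 h 31 min
Sun: 10:09 AM–6:53 PM = 8 h 44 min; less 30 min break → 8 h 14 min
Total worked: 51 h 51 min = 51.85 h.
Threshold 37.5 h → overtime 14 h 21 min, regular 37 h 30 min.

Regular 37.50 hours, overtime 14.35 hours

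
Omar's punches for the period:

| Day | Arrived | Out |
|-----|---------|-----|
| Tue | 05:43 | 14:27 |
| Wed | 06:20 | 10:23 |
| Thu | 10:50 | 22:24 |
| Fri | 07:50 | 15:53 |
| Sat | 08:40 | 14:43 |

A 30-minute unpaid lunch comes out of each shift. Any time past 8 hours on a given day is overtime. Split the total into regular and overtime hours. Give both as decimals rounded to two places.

Tue: 05:43–14:27 = 8 h 44 min; less 30 min break → 8 h 14 min
Wed: 06:20–10:23 = 4 h 3 min; less 30 min break → 3 h 33 min
Thu: 10:50–22:24 = 11 h 34 min; less 30 min break → 11 h 4 min
Fri: 07:50–15:53 = 8 h 3 min; less 30 min break → 7 h 33 min
Sat: 08:40–14:43 = 6 h 3 min; less 30 min break → 5 h 33 min
Tue reg 8 h 0 min / OT 0 h 14 min; Wed reg 3 h 33 min / OT 0 h 0 min; Thu reg 8 h 0 min / OT 3 h 4 min; Fri reg 7 h 33 min / OT 0 h 0 min; Sat reg 5 h 33 min / OT 0 h 0 min.
Totals: regular 32 h 39 min, overtime 3 h 18 min.

Regular 32.65 hours, overtime 3.30 hours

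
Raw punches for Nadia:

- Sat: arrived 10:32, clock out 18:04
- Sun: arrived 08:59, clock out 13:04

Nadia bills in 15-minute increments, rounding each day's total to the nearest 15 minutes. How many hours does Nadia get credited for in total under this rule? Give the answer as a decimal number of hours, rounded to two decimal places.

Sat: 10:32–18:04 = 7 h 32 min → rounds to 7 h 30 min
Sun: 08:59–13:04 = 4 h 5 min → rounds to 4 h 0 min
Total credited: 11 h 30 min.

11.50 hours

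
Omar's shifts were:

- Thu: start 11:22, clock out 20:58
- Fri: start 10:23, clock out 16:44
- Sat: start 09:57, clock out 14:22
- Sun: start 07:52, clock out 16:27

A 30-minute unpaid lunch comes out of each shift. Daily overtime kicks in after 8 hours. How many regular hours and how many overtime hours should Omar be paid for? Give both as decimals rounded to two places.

Thu: 11:22–20:58 = 9 h 36 min; less 30 min break → 9 h 6 min
Fri: 10:23–16:44 = 6 h 21 min; less 30 min break → 5 h 51 min
Sat: 09:57–14:22 = 4 h 25 min; less 30 min break → 3 h 55 min
Sun: 07:52–16:27 = 8 h 35 min; less 30 min break → 8 h 5 min
Thu reg 8 h 0 min / OT 1 h 6 min; Fri reg 5 h 51 min / OT 0 h 0 min; Sat reg 3 h 55 min / OT 0 h 0 min; Sun reg 8 h 0 min / OT 0 h 5 min.
Totals: regular 25 h 46 min, overtime 1 h 11 min.

Regular 25.77 hours, overtime 1.18 hours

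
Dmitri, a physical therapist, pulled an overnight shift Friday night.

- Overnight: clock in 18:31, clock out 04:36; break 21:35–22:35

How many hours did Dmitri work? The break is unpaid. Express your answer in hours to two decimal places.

9.08 hours

Overnight: 18:31 → midnight = 5 h 29 min; midnight → 04:36 = 4 h 36 min; span 10 h 5 min; less 60 min break → 9 h 5 min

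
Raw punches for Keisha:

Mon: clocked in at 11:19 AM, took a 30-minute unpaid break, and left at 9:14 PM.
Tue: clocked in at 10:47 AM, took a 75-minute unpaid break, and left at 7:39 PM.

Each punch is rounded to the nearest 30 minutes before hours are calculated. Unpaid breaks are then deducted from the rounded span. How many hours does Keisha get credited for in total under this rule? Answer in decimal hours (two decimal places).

Mon: in 11:19 AM→11:30 AM, out 9:14 PM→9:00 PM; 9 h 30 min − 30 min = 9 h 0 min
Tue: in 10:47 AM→11:00 AM, out 7:39 PM→7:30 PM; 8 h 30 min − 75 min = 7 h 15 min
Total credited: 16 h 15 min.

16.25 hours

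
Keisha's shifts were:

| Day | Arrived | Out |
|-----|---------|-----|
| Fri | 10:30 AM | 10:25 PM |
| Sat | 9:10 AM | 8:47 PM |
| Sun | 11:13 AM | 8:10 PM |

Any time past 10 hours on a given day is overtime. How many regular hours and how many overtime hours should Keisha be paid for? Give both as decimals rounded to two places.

Fri: 10:30 AM–10:25 PM = 11 h 55 min
Sat: 9:10 AM–8:47 PM = 11 h 37 min
Sun: 11:13 AM–8:10 PM = 8 h 57 min
Fri reg 10 h 0 min / OT 1 h 55 min; Sat reg 10 h 0 min / OT 1 h 37 min; Sun reg 8 h 57 min / OT 0 h 0 min.
Totals: regular 28 h 57 min, overtime 3 h 32 min.

Regular 28.95 hours, overtime 3.53 hours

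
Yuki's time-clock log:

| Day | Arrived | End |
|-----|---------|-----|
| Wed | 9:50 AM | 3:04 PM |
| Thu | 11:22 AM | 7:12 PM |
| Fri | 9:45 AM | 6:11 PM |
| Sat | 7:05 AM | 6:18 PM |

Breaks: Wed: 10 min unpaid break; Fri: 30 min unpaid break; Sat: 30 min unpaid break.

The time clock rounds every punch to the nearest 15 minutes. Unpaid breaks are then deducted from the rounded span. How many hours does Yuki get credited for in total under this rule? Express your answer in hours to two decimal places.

31.83 hours

Wed: in 9:50 AM→9:45 AM, out 3:04 PM→3:00 PM; 5 h 15 min − 10 min = 5 h 5 min
Thu: in 11:22 AM→11:15 AM, out 7:12 PM→7:15 PM; 8 h 0 min
Fri: in 9:45 AM→9:45 AM, out 6:11 PM→6:15 PM; 8 h 30 min − 30 min = 8 h 0 min
Sat: in 7:05 AM→7:00 AM, out 6:18 PM→6:15 PM; 11 h 15 min − 30 min = 10 h 45 min
Total credited: 31 h 50 min.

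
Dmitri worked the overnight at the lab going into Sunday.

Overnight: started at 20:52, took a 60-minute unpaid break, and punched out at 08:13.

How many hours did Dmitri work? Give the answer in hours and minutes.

10 h 21 min

Overnight: 20:52 → midnight = 3 h 8 min; midnight → 08:13 = 8 h 13 min; span 11 h 21 min; less 60 min break → 10 h 21 min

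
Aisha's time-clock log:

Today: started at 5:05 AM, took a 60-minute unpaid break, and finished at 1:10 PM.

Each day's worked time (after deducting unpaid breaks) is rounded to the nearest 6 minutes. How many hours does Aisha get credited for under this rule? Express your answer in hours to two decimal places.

7.10 hours

Today: 5:05 AM–1:10 PM = 8 h 5 min − 60 min = 7 h 5 min → rounds to 7 h 6 min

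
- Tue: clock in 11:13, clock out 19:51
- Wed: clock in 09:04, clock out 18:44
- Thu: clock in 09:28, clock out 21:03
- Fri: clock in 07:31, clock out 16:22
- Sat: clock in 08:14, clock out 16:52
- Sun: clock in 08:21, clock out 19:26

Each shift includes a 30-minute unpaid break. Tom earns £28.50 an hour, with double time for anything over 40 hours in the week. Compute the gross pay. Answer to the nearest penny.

£2020.65

Tue: 11:13–19:51 = 8 h 38 min; less 30 min break → 8 h 8 min
Wed: 09:04–18:44 = 9 h 40 min; less 30 min break → 9 h 10 min
Thu: 09:28–21:03 = 11 h 35 min; less 30 min break → 11 h 5 min
Fri: 07:31–16:22 = 8 h 51 min; less 30 min break → 8 h 21 min
Sat: 08:14–16:52 = 8 h 38 min; less 30 min break → 8 h 8 min
Sun: 08:21–19:26 = 11 h 5 min; less 30 min break → 10 h 35 min
Total worked: 55 h 27 min = 3327 min.
Regular 40 h 0 min = 2400 min at £28.50/h; overtime 15 h 27 min = 927 min at £57.00/h.
Pay = (2400 × £28.50 + 927 × £57.00) ÷ 60 = £2020.65.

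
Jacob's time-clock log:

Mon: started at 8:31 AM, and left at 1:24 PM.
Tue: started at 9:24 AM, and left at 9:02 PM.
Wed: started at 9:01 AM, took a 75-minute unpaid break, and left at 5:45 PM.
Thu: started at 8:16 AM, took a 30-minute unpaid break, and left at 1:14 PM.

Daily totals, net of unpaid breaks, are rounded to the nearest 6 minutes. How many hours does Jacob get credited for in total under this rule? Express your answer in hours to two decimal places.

Mon: 8:31 AM–1:24 PM = 4 h 53 min → rounds to 4 h 54 min
Tue: 9:24 AM–9:02 PM = 11 h 38 min → rounds to 11 h 36 min
Wed: 9:01 AM–5:45 PM = 8 h 44 min − 75 min = 7 h 29 min → rounds to 7 h 30 min
Thu: 8:16 AM–1:14 PM = 4 h 58 min − 30 min = 4 h 28 min → rounds to 4 h 30 min
Total credited: 28 h 30 min.

28.50 hours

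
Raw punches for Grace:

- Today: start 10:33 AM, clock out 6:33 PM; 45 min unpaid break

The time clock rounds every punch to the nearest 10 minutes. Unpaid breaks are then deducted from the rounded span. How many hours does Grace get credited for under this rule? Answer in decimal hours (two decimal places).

Today: in 10:33 AM→10:30 AM, out 6:33 PM→6:30 PM; 8 h 0 min − 45 min = 7 h 15 min

7.25 hours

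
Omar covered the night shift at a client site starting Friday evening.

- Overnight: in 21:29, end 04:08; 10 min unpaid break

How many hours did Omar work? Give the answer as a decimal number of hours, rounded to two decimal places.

Overnight: 21:29 → midnight = 2 h 31 min; midnight → 04:08 = 4 h 8 min; span 6 h 39 min; less 10 min break → 6 h 29 min

6.48 hours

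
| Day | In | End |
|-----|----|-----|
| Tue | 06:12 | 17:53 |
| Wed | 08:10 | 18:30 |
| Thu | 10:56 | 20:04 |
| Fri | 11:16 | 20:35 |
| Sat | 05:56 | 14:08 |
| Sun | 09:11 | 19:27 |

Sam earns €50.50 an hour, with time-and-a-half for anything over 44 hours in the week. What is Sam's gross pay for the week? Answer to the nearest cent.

Tue: 06:12–17:53 = 11 h 41 min
Wed: 08:10–18:30 = 10 h 20 min
Thu: 10:56–20:04 = 9 h 8 min
Fri: 11:16–20:35 = 9 h 19 min
Sat: 05:56–14:08 = 8 h 12 min
Sun: 09:11–19:27 = 10 h 16 min
Total worked: 58 h 56 min = 3536 min.
Regular 44 h 0 min = 2640 min at €50.50/h; overtime 14 h 56 min = 896 min at €75.75/h.
Pay = (2640 × €50.50 + 896 × €75.75) ÷ 60 = €3353.20.

€3353.20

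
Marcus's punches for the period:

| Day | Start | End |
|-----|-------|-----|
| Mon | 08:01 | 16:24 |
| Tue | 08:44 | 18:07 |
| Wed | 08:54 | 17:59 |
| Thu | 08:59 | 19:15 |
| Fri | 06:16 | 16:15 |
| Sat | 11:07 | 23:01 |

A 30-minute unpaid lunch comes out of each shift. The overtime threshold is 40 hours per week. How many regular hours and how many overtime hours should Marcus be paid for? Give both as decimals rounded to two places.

Mon: 08:01–16:24 = 8 h 23 min; less 30 min break → 7 h 53 min
Tue: 08:44–18:07 = 9 h 23 min; less 30 min break → 8 h 53 min
Wed: 08:54–17:59 = 9 h 5 min; less 30 min break → 8 h 35 min
Thu: 08:59–19:15 = 10 h 16 min; less 30 min break → 9 h 46 min
Fri: 06:16–16:15 = 9 h 59 min; less 30 min break → 9 h 29 min
Sat: 11:07–23:01 = 11 h 54 min; less 30 min break → 11 h 24 min
Total worked: 56 h 0 min = 56.00 h.
Threshold 40 h → overtime 16 h 0 min, regular 40 h 0 min.

Regular 40.00 hours, overtime 16.00 hours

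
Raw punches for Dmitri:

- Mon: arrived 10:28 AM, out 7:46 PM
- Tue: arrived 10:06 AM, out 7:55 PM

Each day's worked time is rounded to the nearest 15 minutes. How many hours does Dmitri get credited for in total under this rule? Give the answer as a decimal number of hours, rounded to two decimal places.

Mon: 10:28 AM–7:46 PM = 9 h 18 min → rounds to 9 h 15 min
Tue: 10:06 AM–7:55 PM = 9 h 49 min → rounds to 9 h 45 min
Total credited: 19 h 0 min.

19.00 hours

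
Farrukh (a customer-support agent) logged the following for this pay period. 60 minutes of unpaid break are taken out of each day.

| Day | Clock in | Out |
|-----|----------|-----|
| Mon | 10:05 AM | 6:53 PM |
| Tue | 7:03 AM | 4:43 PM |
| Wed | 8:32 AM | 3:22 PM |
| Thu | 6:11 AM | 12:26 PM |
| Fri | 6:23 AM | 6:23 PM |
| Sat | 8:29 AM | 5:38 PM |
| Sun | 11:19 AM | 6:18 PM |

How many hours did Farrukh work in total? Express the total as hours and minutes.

Mon: 10:05 AM–6:53 PM = 8 h 48 min; less 60 min break → 7 h 48 min
Tue: 7:03 AM–4:43 PM = 9 h 40 min; less 60 min break → 8 h 40 min
Wed: 8:32 AM–3:22 PM = 6 h 50 min; less 60 min break → 5 h 50 min
Thu: 6:11 AM–12:26 PM = 6 h 15 min; less 60 min break → 5 h 15 min
Fri: 6:23 AM–6:23 PM = 12 h 0 min; less 60 min break → 11 h 0 min
Sat: 8:29 AM–5:38 PM = 9 h 9 min; less 60 min break → 8 h 9 min
Sun: 11:19 AM–6:18 PM = 6 h 59 min; less 60 min break → 5 h 59 min
Total: 7 h 48 min + 8 h 40 min + 5 h 50 min + 5 h 15 min + 11 h 0 min + 8 h 9 min + 5 h 59 min = 52 h 41 min.

52 h 41 min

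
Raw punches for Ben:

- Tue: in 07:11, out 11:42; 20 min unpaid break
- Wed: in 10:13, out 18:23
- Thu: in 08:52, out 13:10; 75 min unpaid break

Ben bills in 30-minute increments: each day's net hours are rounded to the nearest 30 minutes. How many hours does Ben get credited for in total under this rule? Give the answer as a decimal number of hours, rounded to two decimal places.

15.00 hours

Tue: 07:11–11:42 = 4 h 31 min − 20 min = 4 h 11 min → rounds to 4 h 0 min
Wed: 10:13–18:23 = 8 h 10 min → rounds to 8 h 0 min
Thu: 08:52–13:10 = 4 h 18 min − 75 min = 3 h 3 min → rounds to 3 h 0 min
Total credited: 15 h 0 min.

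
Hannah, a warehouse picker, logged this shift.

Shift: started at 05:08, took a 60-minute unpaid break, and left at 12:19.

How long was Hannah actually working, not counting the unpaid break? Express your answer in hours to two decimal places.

6.18 hours

Shift: 05:08–12:19 = 7 h 11 min; less 60 min break → 6 h 11 min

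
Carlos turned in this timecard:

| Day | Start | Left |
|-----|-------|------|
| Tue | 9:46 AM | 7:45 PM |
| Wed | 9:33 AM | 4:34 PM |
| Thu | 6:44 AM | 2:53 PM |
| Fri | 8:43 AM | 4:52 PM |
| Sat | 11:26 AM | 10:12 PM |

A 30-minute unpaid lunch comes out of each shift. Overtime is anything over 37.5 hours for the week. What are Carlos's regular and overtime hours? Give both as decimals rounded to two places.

Tue: 9:46 AM–7:45 PM = 9 h 59 min; less 30 min break → 9 h 29 min
Wed: 9:33 AM–4:34 PM = 7 h 1 min; less 30 min break → 6 h 31 min
Thu: 6:44 AM–2:53 PM = 8 h 9 min; less 30 min break → 7 h 39 min
Fri: 8:43 AM–4:52 PM = 8 h 9 min; less 30 min break → 7 h 39 min
Sat: 11:26 AM–10:12 PM = 10 h 46 min; less 30 min break → 10 h 16 min
Total worked: 41 h 34 min = 41.57 h.
Threshold 37.5 h → overtime 4 h 4 min, regular 37 h 30 min.

Regular 37.50 hours, overtime 4.07 hours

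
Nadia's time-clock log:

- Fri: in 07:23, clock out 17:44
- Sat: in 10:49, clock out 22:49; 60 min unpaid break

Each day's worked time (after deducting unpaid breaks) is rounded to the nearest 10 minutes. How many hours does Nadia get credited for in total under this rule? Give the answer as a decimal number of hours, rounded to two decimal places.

Fri: 07:23–17:44 = 10 h 21 min → rounds to 10 h 20 min
Sat: 10:49–22:49 = 12 h 0 min − 60 min = 11 h 0 min → rounds to 11 h 0 min
Total credited: 21 h 20 min.

21.33 hours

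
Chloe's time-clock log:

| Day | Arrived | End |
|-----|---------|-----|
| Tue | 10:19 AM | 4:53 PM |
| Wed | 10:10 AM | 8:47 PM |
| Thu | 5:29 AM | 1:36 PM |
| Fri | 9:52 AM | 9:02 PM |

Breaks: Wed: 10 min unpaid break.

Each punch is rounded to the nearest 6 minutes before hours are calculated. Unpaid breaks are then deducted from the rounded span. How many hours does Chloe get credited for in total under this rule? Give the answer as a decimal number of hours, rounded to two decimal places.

36.23 hours

Tue: in 10:19 AM→10:18 AM, out 4:53 PM→4:54 PM; 6 h 36 min
Wed: in 10:10 AM→10:12 AM, out 8:47 PM→8:48 PM; 10 h 36 min − 10 min = 10 h 26 min
Thu: in 5:29 AM→5:30 AM, out 1:36 PM→1:36 PM; 8 h 6 min
Fri: in 9:52 AM→9:54 AM, out 9:02 PM→9:00 PM; 11 h 6 min
Total credited: 36 h 14 min.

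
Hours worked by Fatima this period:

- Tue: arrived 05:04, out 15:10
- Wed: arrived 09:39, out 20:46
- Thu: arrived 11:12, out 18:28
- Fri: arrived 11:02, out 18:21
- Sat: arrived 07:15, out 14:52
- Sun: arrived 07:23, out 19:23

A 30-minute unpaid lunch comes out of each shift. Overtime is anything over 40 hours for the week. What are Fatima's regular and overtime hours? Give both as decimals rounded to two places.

Tue: 05:04–15:10 = 10 h 6 min; less 30 min break → 9 h 36 min
Wed: 09:39–20:46 = 11 h 7 min; less 30 min break → 10 h 37 min
Thu: 11:12–18:28 = 7 h 16 min; less 30 min break → 6 h 46 min
Fri: 11:02–18:21 = 7 h 19 min; less 30 min break → 6 h 49 min
Sat: 07:15–14:52 = 7 h 37 min; less 30 min break → 7 h 7 min
Sun: 07:23–19:23 = 12 h 0 min; less 30 min break → 11 h 30 min
Total worked: 52 h 25 min = 52.42 h.
Threshold 40 h → overtime 12 h 25 min, regular 40 h 0 min.

Regular 40.00 hours, overtime 12.42 hours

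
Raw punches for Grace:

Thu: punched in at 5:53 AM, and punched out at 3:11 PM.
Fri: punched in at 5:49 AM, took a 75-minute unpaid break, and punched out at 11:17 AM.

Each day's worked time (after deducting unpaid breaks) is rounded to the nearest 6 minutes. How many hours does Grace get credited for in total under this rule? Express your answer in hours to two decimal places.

Thu: 5:53 AM–3:11 PM = 9 h 18 min → rounds to 9 h 18 min
Fri: 5:49 AM–11:17 AM = 5 h 28 min − 75 min = 4 h 13 min → rounds to 4 h 12 min
Total credited: 13 h 30 min.

13.50 hours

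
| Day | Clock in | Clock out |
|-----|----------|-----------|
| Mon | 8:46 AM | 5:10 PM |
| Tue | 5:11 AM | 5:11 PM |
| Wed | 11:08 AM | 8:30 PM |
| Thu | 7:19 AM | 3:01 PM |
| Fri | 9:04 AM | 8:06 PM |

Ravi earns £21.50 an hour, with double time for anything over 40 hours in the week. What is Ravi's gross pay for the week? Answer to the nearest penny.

£1225.50

Mon: 8:46 AM–5:10 PM = 8 h 24 min
Tue: 5:11 AM–5:11 PM = 12 h 0 min
Wed: 11:08 AM–8:30 PM = 9 h 22 min
Thu: 7:19 AM–3:01 PM = 7 h 42 min
Fri: 9:04 AM–8:06 PM = 11 h 2 min
Total worked: 48 h 30 min = 2910 min.
Regular 40 h 0 min = 2400 min at £21.50/h; overtime 8 h 30 min = 510 min at £43.00/h.
Pay = (2400 × £21.50 + 510 × £43.00) ÷ 60 = £1225.50.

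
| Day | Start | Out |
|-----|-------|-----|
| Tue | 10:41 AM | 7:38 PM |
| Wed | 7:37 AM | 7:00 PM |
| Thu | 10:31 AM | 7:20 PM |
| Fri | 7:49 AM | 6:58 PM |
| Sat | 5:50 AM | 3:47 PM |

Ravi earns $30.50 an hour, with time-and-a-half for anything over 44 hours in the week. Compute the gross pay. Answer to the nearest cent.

$1627.94

Tue: 10:41 AM–7:38 PM = 8 h 57 min
Wed: 7:37 AM–7:00 PM = 11 h 23 min
Thu: 10:31 AM–7:20 PM = 8 h 49 min
Fri: 7:49 AM–6:58 PM = 11 h 9 min
Sat: 5:50 AM–3:47 PM = 9 h 57 min
Total worked: 50 h 15 min = 3015 min.
Regular 44 h 0 min = 2640 min at $30.50/h; overtime 6 h 15 min = 375 min at $45.75/h.
Pay = (2640 × $30.50 + 375 × $45.75) ÷ 60 = $1627.94.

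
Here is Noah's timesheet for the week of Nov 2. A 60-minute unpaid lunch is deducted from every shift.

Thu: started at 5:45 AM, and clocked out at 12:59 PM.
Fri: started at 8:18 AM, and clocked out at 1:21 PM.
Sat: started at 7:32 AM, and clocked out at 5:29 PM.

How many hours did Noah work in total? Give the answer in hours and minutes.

Thu: 5:45 AM–12:59 PM = 7 h 14 min; less 60 min break → 6 h 14 min
Fri: 8:18 AM–1:21 PM = 5 h 3 min; less 60 min break → 4 h 3 min
Sat: 7:32 AM–5:29 PM = 9 h 57 min; less 60 min break → 8 h 57 min
Total: 6 h 14 min + 4 h 3 min + 8 h 57 min = 19 h 14 min.

19 h 14 min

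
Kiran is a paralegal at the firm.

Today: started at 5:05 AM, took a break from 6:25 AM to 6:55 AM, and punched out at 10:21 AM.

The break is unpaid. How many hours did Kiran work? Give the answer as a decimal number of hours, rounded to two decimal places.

4.77 hours

Today: 5:05 AM–10:21 AM = 5 h 16 min; less 30 min break → 4 h 46 min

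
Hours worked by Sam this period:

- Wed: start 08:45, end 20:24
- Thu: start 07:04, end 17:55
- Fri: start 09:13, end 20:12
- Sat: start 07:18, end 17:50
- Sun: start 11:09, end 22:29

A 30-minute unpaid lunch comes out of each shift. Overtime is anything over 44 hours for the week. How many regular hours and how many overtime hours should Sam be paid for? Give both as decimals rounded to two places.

Regular 44.00 hours, overtime 8.85 hours

Wed: 08:45–20:24 = 11 h 39 min; less 30 min break → 11 h 9 min
Thu: 07:04–17:55 = 10 h 51 min; less 30 min break → 10 h 21 min
Fri: 09:13–20:12 = 10 h 59 min; less 30 min break → 10 h 29 min
Sat: 07:18–17:50 = 10 h 32 min; less 30 min break → 10 h 2 min
Sun: 11:09–22:29 = 11 h 20 min; less 30 min break → 10 h 50 min
Total worked: 52 h 51 min = 52.85 h.
Threshold 44 h → overtime 8 h 51 min, regular 44 h 0 min.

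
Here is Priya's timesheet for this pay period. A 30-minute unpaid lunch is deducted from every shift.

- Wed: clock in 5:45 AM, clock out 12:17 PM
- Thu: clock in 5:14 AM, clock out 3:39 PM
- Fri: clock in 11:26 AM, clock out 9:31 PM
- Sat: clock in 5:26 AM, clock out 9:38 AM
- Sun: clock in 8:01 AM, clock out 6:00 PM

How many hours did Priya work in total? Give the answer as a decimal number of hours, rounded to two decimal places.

Wed: 5:45 AM–12:17 PM = 6 h 32 min; less 30 min break → 6 h 2 min
Thu: 5:14 AM–3:39 PM = 10 h 25 min; less 30 min break → 9 h 55 min
Fri: 11:26 AM–9:31 PM = 10 h 5 min; less 30 min break → 9 h 35 min
Sat: 5:26 AM–9:38 AM = 4 h 12 min; less 30 min break → 3 h 42 min
Sun: 8:01 AM–6:00 PM = 9 h 59 min; less 30 min break → 9 h 29 min
Total: 6 h 2 min + 9 h 55 min + 9 h 35 min + 3 h 42 min + 9 h 29 min = 38 h 43 min.

38.72 hours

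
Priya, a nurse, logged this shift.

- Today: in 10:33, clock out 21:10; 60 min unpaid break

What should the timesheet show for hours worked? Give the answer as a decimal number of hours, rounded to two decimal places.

Today: 10:33–21:10 = 10 h 37 min; less 60 min break → 9 h 37 min

9.62 hours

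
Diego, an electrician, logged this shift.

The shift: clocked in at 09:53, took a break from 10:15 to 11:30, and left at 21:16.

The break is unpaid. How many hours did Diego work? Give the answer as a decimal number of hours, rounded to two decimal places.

The shift: 09:53–21:16 = 11 h 23 min; less 75 min break → 10 h 8 min

10.13 hours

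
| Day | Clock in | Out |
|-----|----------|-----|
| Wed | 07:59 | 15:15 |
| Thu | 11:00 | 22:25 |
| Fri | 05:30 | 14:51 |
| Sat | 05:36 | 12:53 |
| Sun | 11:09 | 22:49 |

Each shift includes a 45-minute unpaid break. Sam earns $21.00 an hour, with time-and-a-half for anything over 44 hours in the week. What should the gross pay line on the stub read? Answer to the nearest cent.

Wed: 07:59–15:15 = 7 h 16 min; less 45 min break → 6 h 31 min
Thu: 11:00–22:25 = 11 h 25 min; less 45 min break → 10 h 40 min
Fri: 05:30–14:51 = 9 h 21 min; less 45 min break → 8 h 36 min
Sat: 05:36–12:53 = 7 h 17 min; less 45 min break → 6 h 32 min
Sun: 11:09–22:49 = 11 h 40 min; less 45 min break → 10 h 55 min
Total worked: 43 h 14 min = 2594 min.
Regular 43 h 14 min = 2594 min at $21.00/h; overtime 0 h 0 min = 0 min at $31.50/h.
Pay = (2594 × $21.00 + 0 × $31.50) ÷ 60 = $907.90.

$907.90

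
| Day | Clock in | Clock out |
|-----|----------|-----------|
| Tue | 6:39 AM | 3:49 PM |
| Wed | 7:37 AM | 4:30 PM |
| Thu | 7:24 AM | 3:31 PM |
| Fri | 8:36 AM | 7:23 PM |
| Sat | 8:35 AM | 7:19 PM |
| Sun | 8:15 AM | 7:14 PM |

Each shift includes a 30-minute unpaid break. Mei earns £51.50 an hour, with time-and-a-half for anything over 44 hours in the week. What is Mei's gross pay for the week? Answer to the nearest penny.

Tue: 6:39 AM–3:49 PM = 9 h 10 min; less 30 min break → 8 h 40 min
Wed: 7:37 AM–4:30 PM = 8 h 53 min; less 30 min break → 8 h 23 min
Thu: 7:24 AM–3:31 PM = 8 h 7 min; less 30 min break → 7 h 37 min
Fri: 8:36 AM–7:23 PM = 10 h 47 min; less 30 min break → 10 h 17 min
Sat: 8:35 AM–7:19 PM = 10 h 44 min; less 30 min break → 10 h 14 min
Sun: 8:15 AM–7:14 PM = 10 h 59 min; less 30 min break → 10 h 29 min
Total worked: 55 h 40 min = 3340 min.
Regular 44 h 0 min = 2640 min at £51.50/h; overtime 11 h 40 min = 700 min at £77.25/h.
Pay = (2640 × £51.50 + 700 × £77.25) ÷ 60 = £3167.25.

£3167.25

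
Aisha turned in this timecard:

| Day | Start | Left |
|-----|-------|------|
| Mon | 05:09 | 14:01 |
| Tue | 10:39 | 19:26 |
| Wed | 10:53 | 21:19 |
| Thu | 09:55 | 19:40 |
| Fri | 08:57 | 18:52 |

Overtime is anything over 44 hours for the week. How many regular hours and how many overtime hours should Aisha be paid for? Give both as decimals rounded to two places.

Mon: 05:09–14:01 = 8 h 52 min
Tue: 10:39–19:26 = 8 h 47 min
Wed: 10:53–21:19 = 10 h 26 min
Thu: 09:55–19:40 = 9 h 45 min
Fri: 08:57–18:52 = 9 h 55 min
Total worked: 47 h 45 min = 47.75 h.
Threshold 44 h → overtime 3 h 45 min, regular 44 h 0 min.

Regular 44.00 hours, overtime 3.75 hours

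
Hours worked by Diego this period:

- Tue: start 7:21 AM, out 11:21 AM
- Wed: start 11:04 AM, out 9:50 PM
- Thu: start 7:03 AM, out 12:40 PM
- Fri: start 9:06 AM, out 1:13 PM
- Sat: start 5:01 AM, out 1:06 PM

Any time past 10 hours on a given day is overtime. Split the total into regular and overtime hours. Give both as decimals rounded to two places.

Regular 31.82 hours, overtime 0.77 hours

Tue: 7:21 AM–11:21 AM = 4 h 0 min
Wed: 11:04 AM–9:50 PM = 10 h 46 min
Thu: 7:03 AM–12:40 PM = 5 h 37 min
Fri: 9:06 AM–1:13 PM = 4 h 7 min
Sat: 5:01 AM–1:06 PM = 8 h 5 min
Tue reg 4 h 0 min / OT 0 h 0 min; Wed reg 10 h 0 min / OT 0 h 46 min; Thu reg 5 h 37 min / OT 0 h 0 min; Fri reg 4 h 7 min / OT 0 h 0 min; Sat reg 8 h 5 min / OT 0 h 0 min.
Totals: regular 31 h 49 min, overtime 0 h 46 min.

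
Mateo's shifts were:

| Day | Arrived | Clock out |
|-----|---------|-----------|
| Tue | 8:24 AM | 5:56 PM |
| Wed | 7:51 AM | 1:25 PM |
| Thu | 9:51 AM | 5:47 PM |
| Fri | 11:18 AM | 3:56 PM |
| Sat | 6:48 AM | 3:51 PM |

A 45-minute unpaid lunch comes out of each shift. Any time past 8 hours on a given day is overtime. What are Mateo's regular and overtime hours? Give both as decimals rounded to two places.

Regular 31.88 hours, overtime 1.08 hours

Tue: 8:24 AM–5:56 PM = 9 h 32 min; less 45 min break → 8 h 47 min
Wed: 7:51 AM–1:25 PM = 5 h 34 min; less 45 min break → 4 h 49 min
Thu: 9:51 AM–5:47 PM = 7 h 56 min; less 45 min break → 7 h 11 min
Fri: 11:18 AM–3:56 PM = 4 h 38 min; less 45 min break → 3 h 53 min
Sat: 6:48 AM–3:51 PM = 9 h 3 min; less 45 min break → 8 h 18 min
Tue reg 8 h 0 min / OT 0 h 47 min; Wed reg 4 h 49 min / OT 0 h 0 min; Thu reg 7 h 11 min / OT 0 h 0 min; Fri reg 3 h 53 min / OT 0 h 0 min; Sat reg 8 h 0 min / OT 0 h 18 min.
Totals: regular 31 h 53 min, overtime 1 h 5 min.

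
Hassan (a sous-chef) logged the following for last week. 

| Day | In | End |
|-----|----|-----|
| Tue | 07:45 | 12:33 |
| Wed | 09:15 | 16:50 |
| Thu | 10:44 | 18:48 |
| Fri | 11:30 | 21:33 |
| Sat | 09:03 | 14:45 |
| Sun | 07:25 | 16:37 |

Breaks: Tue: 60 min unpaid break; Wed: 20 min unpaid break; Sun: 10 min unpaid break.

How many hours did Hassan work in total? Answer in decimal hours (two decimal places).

Tue: 07:45–12:33 = 4 h 48 min; less 60 min break → 3 h 48 min
Wed: 09:15–16:50 = 7 h 35 min; less 20 min break → 7 h 15 min
Thu: 10:44–18:48 = 8 h 4 min
Fri: 11:30–21:33 = 10 h 3 min
Sat: 09:03–14:45 = 5 h 42 min
Sun: 07:25–16:37 = 9 h 12 min; less 10 min break → 9 h 2 min
Total: 3 h 48 min + 7 h 15 min + 8 h 4 min + 10 h 3 min + 5 h 42 min + 9 h 2 min = 43 h 54 min.

43.90 hours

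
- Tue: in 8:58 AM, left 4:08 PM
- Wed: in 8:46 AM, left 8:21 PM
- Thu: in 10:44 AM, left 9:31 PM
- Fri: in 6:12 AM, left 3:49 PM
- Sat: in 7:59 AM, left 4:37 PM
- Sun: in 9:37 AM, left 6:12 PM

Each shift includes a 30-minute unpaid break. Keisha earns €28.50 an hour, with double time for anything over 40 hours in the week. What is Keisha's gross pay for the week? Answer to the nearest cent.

Tue: 8:58 AM–4:08 PM = 7 h 10 min; less 30 min break → 6 h 40 min
Wed: 8:46 AM–8:21 PM = 11 h 35 min; less 30 min break → 11 h 5 min
Thu: 10:44 AM–9:31 PM = 10 h 47 min; less 30 min break → 10 h 17 min
Fri: 6:12 AM–3:49 PM = 9 h 37 min; less 30 min break → 9 h 7 min
Sat: 7:59 AM–4:37 PM = 8 h 38 min; less 30 min break → 8 h 8 min
Sun: 9:37 AM–6:12 PM = 8 h 35 min; less 30 min break → 8 h 5 min
Total worked: 53 h 22 min = 3202 min.
Regular 40 h 0 min = 2400 min at €28.50/h; overtime 13 h 22 min = 802 min at €57.00/h.
Pay = (2400 × €28.50 + 802 × €57.00) ÷ 60 = €1901.90.

€1901.90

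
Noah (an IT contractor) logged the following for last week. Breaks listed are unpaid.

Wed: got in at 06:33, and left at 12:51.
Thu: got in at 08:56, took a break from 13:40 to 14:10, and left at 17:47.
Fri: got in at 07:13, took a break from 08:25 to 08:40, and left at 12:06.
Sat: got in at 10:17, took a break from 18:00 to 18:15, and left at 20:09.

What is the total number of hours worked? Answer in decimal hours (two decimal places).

28.90 hours

Wed: 06:33–12:51 = 6 h 18 min
Thu: 08:56–17:47 = 8 h 51 min; less 30 min break → 8 h 21 min
Fri: 07:13–12:06 = 4 h 53 min; less 15 min break → 4 h 38 min
Sat: 10:17–20:09 = 9 h 52 min; less 15 min break → 9 h 37 min
Total: 6 h 18 min + 8 h 21 min + 4 h 38 min + 9 h 37 min = 28 h 54 min.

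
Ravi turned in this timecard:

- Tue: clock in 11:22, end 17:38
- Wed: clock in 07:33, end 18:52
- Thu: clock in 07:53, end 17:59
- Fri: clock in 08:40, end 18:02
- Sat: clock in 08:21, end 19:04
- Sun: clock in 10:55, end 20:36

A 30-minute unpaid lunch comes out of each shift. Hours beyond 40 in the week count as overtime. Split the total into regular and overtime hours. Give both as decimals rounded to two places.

Tue: 11:22–17:38 = 6 h 16 min; less 30 min break → 5 h 46 min
Wed: 07:33–18:52 = 11 h 19 min; less 30 min break → 10 h 49 min
Thu: 07:53–17:59 = 10 h 6 min; less 30 min break → 9 h 36 min
Fri: 08:40–18:02 = 9 h 22 min; less 30 min break → 8 h 52 min
Sat: 08:21–19:04 = 10 h 43 min; less 30 min break → 10 h 13 min
Sun: 10:55–20:36 = 9 h 41 min; less 30 min break → 9 h 11 min
Total worked: 54 h 27 min = 54.45 h.
Threshold 40 h → overtime 14 h 27 min, regular 40 h 0 min.

Regular 40.00 hours, overtime 14.45 hours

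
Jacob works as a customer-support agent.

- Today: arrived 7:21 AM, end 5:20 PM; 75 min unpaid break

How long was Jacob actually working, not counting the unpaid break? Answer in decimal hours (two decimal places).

Today: 7:21 AM–5:20 PM = 9 h 59 min; less 75 min break → 8 h 44 min

8.73 hours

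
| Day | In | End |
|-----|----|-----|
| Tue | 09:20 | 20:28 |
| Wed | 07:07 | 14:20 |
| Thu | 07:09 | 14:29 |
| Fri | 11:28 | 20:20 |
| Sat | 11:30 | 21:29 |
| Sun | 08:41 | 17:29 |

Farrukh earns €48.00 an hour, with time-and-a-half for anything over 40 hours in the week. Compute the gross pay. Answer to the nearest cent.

Tue: 09:20–20:28 = 11 h 8 min
Wed: 07:07–14:20 = 7 h 13 min
Thu: 07:09–14:29 = 7 h 20 min
Fri: 11:28–20:20 = 8 h 52 min
Sat: 11:30–21:29 = 9 h 59 min
Sun: 08:41–17:29 = 8 h 48 min
Total worked: 53 h 20 min = 3200 min.
Regular 40 h 0 min = 2400 min at €48.00/h; overtime 13 h 20 min = 800 min at €72.00/h.
Pay = (2400 × €48.00 + 800 × €72.00) ÷ 60 = €2880.00.

€2880.00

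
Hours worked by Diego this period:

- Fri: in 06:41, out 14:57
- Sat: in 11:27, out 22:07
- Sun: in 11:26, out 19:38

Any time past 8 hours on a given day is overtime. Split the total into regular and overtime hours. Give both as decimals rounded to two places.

Fri: 06:41–14:57 = 8 h 16 min
Sat: 11:27–22:07 = 10 h 40 min
Sun: 11:26–19:38 = 8 h 12 min
Fri reg 8 h 0 min / OT 0 h 16 min; Sat reg 8 h 0 min / OT 2 h 40 min; Sun reg 8 h 0 min / OT 0 h 12 min.
Totals: regular 24 h 0 min, overtime 3 h 8 min.

Regular 24.00 hours, overtime 3.13 hours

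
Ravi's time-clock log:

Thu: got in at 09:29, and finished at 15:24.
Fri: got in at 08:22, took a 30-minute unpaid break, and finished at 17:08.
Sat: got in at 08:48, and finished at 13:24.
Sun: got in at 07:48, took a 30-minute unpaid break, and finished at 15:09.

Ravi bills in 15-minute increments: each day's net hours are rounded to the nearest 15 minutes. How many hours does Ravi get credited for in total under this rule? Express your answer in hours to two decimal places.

25.50 hours

Thu: 09:29–15:24 = 5 h 55 min → rounds to 6 h 0 min
Fri: 08:22–17:08 = 8 h 46 min − 30 min = 8 h 16 min → rounds to 8 h 15 min
Sat: 08:48–13:24 = 4 h 36 min → rounds to 4 h 30 min
Sun: 07:48–15:09 = 7 h 21 min − 30 min = 6 h 51 min → rounds to 6 h 45 min
Total credited: 25 h 30 min.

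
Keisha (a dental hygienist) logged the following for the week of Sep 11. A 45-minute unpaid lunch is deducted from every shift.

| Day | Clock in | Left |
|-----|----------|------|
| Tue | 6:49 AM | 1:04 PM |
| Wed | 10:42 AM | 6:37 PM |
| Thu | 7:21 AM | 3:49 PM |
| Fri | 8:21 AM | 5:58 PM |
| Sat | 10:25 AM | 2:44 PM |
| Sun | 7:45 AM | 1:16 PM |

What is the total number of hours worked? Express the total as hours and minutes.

Tue: 6:49 AM–1:04 PM = 6 h 15 min; less 45 min break → 5 h 30 min
Wed: 10:42 AM–6:37 PM = 7 h 55 min; less 45 min break → 7 h 10 min
Thu: 7:21 AM–3:49 PM = 8 h 28 min; less 45 min break → 7 h 43 min
Fri: 8:21 AM–5:58 PM = 9 h 37 min; less 45 min break → 8 h 52 min
Sat: 10:25 AM–2:44 PM = 4 h 19 min; less 45 min break → 3 h 34 min
Sun: 7:45 AM–1:16 PM = 5 h 31 min; less 45 min break → 4 h 46 min
Total: 5 h 30 min + 7 h 10 min + 7 h 43 min + 8 h 52 min + 3 h 34 min + 4 h 46 min = 37 h 35 min.

37 h 35 min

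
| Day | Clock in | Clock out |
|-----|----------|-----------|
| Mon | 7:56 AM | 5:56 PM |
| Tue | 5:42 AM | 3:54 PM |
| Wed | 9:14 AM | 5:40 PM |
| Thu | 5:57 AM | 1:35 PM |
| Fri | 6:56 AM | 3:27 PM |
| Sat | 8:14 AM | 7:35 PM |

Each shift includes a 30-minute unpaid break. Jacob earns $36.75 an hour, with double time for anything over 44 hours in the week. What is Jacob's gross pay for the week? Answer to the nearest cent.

Mon: 7:56 AM–5:56 PM = 10 h 0 min; less 30 min break → 9 h 30 min
Tue: 5:42 AM–3:54 PM = 10 h 12 min; less 30 min break → 9 h 42 min
Wed: 9:14 AM–5:40 PM = 8 h 26 min; less 30 min break → 7 h 56 min
Thu: 5:57 AM–1:35 PM = 7 h 38 min; less 30 min break → 7 h 8 min
Fri: 6:56 AM–3:27 PM = 8 h 31 min; less 30 min break → 8 h 1 min
Sat: 8:14 AM–7:35 PM = 11 h 21 min; less 30 min break → 10 h 51 min
Total worked: 53 h 8 min = 3188 min.
Regular 44 h 0 min = 2640 min at $36.75/h; overtime 9 h 8 min = 548 min at $73.50/h.
Pay = (2640 × $36.75 + 548 × $73.50) ÷ 60 = $2288.30.

$2288.30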